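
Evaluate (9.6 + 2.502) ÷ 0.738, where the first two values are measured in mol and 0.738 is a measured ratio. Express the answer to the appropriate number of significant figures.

16.4 mol

9.6 mol + 2.502 mol = 12.102 mol; the sum is limited to 1 decimal place (3 s.f.).
Carrying full precision, 12.102 ÷ 0.738 = 16.3983739837… mol; 0.738 has 3 s.f., so the result keeps min(3, 3) = 3 s.f.
Rounded to 3 significant figures: 16.4 mol.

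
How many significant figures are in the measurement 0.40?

2

0.40: leading zeros are not significant; trailing zeros after a decimal point are significant.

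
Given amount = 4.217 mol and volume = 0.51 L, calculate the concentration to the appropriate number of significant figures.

8.3 mol/L

concentration = 4.217 mol ÷ 0.51 L = 8.26862745098… mol/L.
4.217 has 4 significant figures; 0.51 has 2.
Division/multiplication keeps the fewest: 2 significant figures.
Rounded: 8.3 mol/L.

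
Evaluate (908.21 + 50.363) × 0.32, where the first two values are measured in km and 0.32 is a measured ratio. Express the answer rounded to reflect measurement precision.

3.1 × 10² km

908.21 km + 50.363 km = 958.573 km; the sum is limited to 2 decimal places (5 s.f.).
Carrying full precision, 958.573 × 0.32 = 306.74336 km; 0.32 has 2 s.f., so the result keeps min(5, 2) = 2 s.f.
Rounded to 2 significant figures: 3.1 × 10² km.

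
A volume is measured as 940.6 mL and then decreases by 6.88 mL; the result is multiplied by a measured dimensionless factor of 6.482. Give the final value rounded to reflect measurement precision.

940.6 mL − 6.88 mL = 933.72 mL; the difference is limited to 1 decimal place (4 s.f.).
Carrying full precision, 933.72 × 6.482 = 6052.37304 mL; 6.482 has 4 s.f., so the result keeps min(4, 4) = 4 s.f.
Rounded to 4 significant figures: 6052 mL.

6052 mL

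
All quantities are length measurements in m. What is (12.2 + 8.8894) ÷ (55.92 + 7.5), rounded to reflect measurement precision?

0.333

12.2 + 8.8894 = 21.0894, limited to 1 d.p. → 3 s.f.; 55.92 + 7.5 = 63.42, limited to 1 d.p. → 3 s.f.
Carrying full precision, 21.0894 ÷ 63.42 = 0.332535477767…; keep min(3, 3) = 3 s.f.
Rounded to 3 significant figures: 0.333.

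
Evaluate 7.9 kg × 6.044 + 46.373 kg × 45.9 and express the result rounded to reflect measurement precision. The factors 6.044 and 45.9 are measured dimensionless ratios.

7.9 × 6.044 = 47.7476 → 48 kg (2 s.f., last digit at the 10^0 place).
46.373 × 45.9 = 2128.5207 → 2.13 × 10^3 kg (3 s.f., last digit at the 10^1 place).
Sum: 2176.2683 kg; keep the coarser place, 10^1.
Result: 2.18 × 10^3 kg.

2.18 × 10^3 kg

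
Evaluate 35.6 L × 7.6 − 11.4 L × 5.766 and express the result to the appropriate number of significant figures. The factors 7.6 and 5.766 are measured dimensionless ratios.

35.6 × 7.6 = 270.56 → 2.7 × 10^2 L (2 s.f., last digit at the 10^1 place).
11.4 × 5.766 = 65.7324 → 65.7 L (3 s.f., last digit at the 10^-1 place).
Difference: 204.8276 L; keep the coarser place, 10^1.
Result: 2.0 × 10^2 L.

2.0 × 10^2 L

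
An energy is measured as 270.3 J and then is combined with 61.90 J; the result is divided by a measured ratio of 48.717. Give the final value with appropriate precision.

6.819 J

270.3 J + 61.90 J = 332.20 J; the sum is limited to 1 decimal place (4 s.f.).
Carrying full precision, 332.20 ÷ 48.717 = 6.81897489583… J; 48.717 has 5 s.f., so the result keeps min(4, 5) = 4 s.f.
Rounded to 4 significant figures: 6.819 J.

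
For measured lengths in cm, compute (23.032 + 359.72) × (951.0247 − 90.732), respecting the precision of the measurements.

3.2928 × 10⁵ cm²

23.032 + 359.72 = 382.752, limited to 2 d.p. → 5 s.f.; 951.0247 − 90.732 = 860.2927, limited to 3 d.p. → 6 s.f.
Carrying full precision, 382.752 × 860.2927 = 329278.75151…; keep min(5, 6) = 5 s.f.
Rounded to 5 significant figures: 3.2928 × 10⁵ cm².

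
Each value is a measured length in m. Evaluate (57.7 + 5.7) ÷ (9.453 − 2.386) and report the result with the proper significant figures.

8.97

57.7 + 5.7 = 63.4, limited to 1 d.p. → 3 s.f.; 9.453 − 2.386 = 7.067, limited to 3 d.p. → 4 s.f.
Carrying full precision, 63.4 ÷ 7.067 = 8.97127493986…; keep min(3, 4) = 3 s.f.
Rounded to 3 significant figures: 8.97.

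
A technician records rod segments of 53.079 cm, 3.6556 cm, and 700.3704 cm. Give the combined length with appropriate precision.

53.079 cm + 3.6556 cm + 700.3704 cm = 757.1050 cm.
Addition/subtraction keeps the fewest decimal places: 53.079 → 3 decimal places, 3.6556 → 4 decimal places, 700.3704 → 4 decimal places; limit is 3.
Rounded to 3 decimal places: 757.105 cm.

757.105 cm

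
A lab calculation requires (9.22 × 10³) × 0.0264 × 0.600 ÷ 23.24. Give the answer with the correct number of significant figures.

(9.22 × 10³) × 0.0264 × 0.600 ÷ 23.24 = 6.28419965577…
Multiplication/division keeps the fewest significant figures: 9.22 × 10³ → 3 s.f., 0.0264 → 3 s.f., 0.600 → 3 s.f., 23.24 → 4 s.f.; limit is 3.
Rounded to 3 significant figures: 6.28.

6.28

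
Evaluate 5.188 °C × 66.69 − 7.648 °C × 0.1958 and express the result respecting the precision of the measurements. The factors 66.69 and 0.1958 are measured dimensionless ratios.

5.188 × 66.69 = 345.98772 → 346.0 °C (4 s.f., last digit at the 10^-1 place).
7.648 × 0.1958 = 1.4974784 → 1.497 °C (4 s.f., last digit at the 10^-3 place).
Difference: 344.4902416 °C; keep the coarser place, 10^-1.
Result: 344.5 °C.

344.5 °C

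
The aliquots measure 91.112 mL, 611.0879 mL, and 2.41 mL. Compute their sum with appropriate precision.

91.112 mL + 611.0879 mL + 2.41 mL = 704.6099 mL.
Addition/subtraction keeps the fewest decimal places: 91.112 → 3 decimal places, 611.0879 → 4 decimal places, 2.41 → 2 decimal places; limit is 2.
Rounded to 2 decimal places: 704.61 mL.

704.61 mL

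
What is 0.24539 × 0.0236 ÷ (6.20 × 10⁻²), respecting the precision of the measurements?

9.34 × 10⁻²

0.24539 × 0.0236 ÷ (6.20 × 10⁻²) = 0.093406516129…
Multiplication/division keeps the fewest significant figures: 0.24539 → 5 s.f., 0.0236 → 3 s.f., 6.20 × 10⁻² → 3 s.f.; limit is 3.
Rounded to 3 significant figures: 9.34 × 10⁻².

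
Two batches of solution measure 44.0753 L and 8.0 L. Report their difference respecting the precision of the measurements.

44.0753 L − 8.0 L = 36.0753 L.
Addition/subtraction keeps the fewest decimal places: 44.0753 → 4 decimal places, 8.0 → 1 decimal place; limit is 1.
Rounded to 1 decimal place: 36.1 L.

36.1 L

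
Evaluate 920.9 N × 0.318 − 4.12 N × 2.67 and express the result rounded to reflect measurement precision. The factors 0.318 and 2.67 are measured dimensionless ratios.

2.82 × 10² N

920.9 × 0.318 = 292.8462 → 293 N (3 s.f., last digit at the 10^0 place).
4.12 × 2.67 = 11.0004 → 11.0 N (3 s.f., last digit at the 10^-1 place).
Difference: 281.8458 N; keep the coarser place, 10^0.
Result: 2.82 × 10² N.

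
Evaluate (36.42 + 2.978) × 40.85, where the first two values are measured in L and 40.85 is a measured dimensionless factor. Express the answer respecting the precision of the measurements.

36.42 L + 2.978 L = 39.398 L; the sum is limited to 2 decimal places (4 s.f.).
Carrying full precision, 39.398 × 40.85 = 1609.4083 L; 40.85 has 4 s.f., so the result keeps min(4, 4) = 4 s.f.
Rounded to 4 significant figures: 1609 L.

1609 L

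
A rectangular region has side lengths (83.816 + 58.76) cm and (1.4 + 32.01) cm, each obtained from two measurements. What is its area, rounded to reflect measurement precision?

83.816 + 58.76 = 142.576, limited to 2 d.p. → 5 s.f.; 1.4 + 32.01 = 33.41, limited to 1 d.p. → 3 s.f.
Carrying full precision, 142.576 × 33.41 = 4763.46416; keep min(5, 3) = 3 s.f.
Rounded to 3 significant figures: 4.76 × 10³ cm².

4.76 × 10³ cm²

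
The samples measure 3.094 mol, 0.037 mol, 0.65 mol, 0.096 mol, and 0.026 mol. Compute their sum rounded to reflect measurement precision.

3.90 mol

3.094 mol + 0.037 mol + 0.65 mol + 0.096 mol + 0.026 mol = 3.903 mol.
Addition/subtraction keeps the fewest decimal places: 3.094 → 3 decimal places, 0.037 → 3 decimal places, 0.65 → 2 decimal places, 0.096 → 3 decimal places, 0.026 → 3 decimal places; limit is 2.
Rounded to 2 decimal places: 3.90 mol.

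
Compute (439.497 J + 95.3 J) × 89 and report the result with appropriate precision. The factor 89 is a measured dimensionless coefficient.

4.8 × 10^4 J

439.497 J + 95.3 J = 534.797 J; the sum is limited to 1 decimal place (4 s.f.).
Carrying full precision, 534.797 × 89 = 47596.933 J; 89 has 2 s.f., so the result keeps min(4, 2) = 2 s.f.
Rounded to 2 significant figures: 4.8 × 10^4 J.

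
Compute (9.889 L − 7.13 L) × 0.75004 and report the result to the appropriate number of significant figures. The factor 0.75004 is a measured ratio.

2.07 L

9.889 L − 7.13 L = 2.759 L; the difference is limited to 2 decimal places (3 s.f.).
Carrying full precision, 2.759 × 0.75004 = 2.06936036 L; 0.75004 has 5 s.f., so the result keeps min(3, 5) = 3 s.f.
Rounded to 3 significant figures: 2.07 L.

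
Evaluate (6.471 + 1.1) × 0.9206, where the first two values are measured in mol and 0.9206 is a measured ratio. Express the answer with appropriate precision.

6.471 mol + 1.1 mol = 7.571 mol; the sum is limited to 1 decimal place (2 s.f.).
Carrying full precision, 7.571 × 0.9206 = 6.9698626 mol; 0.9206 has 4 s.f., so the result keeps min(2, 4) = 2 s.f.
Rounded to 2 significant figures: 7.0 mol.

7.0 mol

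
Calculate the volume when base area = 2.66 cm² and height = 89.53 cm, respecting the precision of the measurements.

238 cm³

volume = 2.66 cm² × 89.53 cm = 238.1498 cm³.
2.66 has 3 significant figures; 89.53 has 4.
Division/multiplication keeps the fewest: 3 significant figures.
Rounded: 238 cm³.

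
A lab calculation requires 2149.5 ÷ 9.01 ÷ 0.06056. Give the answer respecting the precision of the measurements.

2149.5 ÷ 9.01 ÷ 0.06056 = 3939.37016994…
Multiplication/division keeps the fewest significant figures: 2149.5 → 5 s.f., 9.01 → 3 s.f., 0.06056 → 4 s.f.; limit is 3.
Rounded to 3 significant figures: 3.94 × 10³.

3.94 × 10³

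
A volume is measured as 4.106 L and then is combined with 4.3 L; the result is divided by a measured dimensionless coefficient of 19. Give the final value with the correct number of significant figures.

0.44 L

4.106 L + 4.3 L = 8.406 L; the sum is limited to 1 decimal place (2 s.f.).
Carrying full precision, 8.406 ÷ 19 = 0.442421052632… L; 19 has 2 s.f., so the result keeps min(2, 2) = 2 s.f.
Rounded to 2 significant figures: 0.44 L.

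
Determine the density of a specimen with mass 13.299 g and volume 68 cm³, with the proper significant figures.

0.20 g/cm³

density = 13.299 g ÷ 68 cm³ = 0.195573529412… g/cm³.
13.299 has 5 significant figures; 68 has 2.
Division/multiplication keeps the fewest: 2 significant figures.
Rounded: 0.20 g/cm³.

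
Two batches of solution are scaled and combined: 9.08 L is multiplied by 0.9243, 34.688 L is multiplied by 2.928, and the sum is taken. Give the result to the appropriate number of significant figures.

110.0 L

9.08 × 0.9243 = 8.392644 → 8.39 L (3 s.f., last digit at the 10^-2 place).
34.688 × 2.928 = 101.566464 → 101.6 L (4 s.f., last digit at the 10^-1 place).
Sum: 109.959108 L; keep the coarser place, 10^-1.
Result: 110.0 L.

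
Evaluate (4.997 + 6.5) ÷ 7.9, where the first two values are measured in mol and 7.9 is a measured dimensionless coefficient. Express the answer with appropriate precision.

4.997 mol + 6.5 mol = 11.497 mol; the sum is limited to 1 decimal place (3 s.f.).
Carrying full precision, 11.497 ÷ 7.9 = 1.4553164557… mol; 7.9 has 2 s.f., so the result keeps min(3, 2) = 2 s.f.
Rounded to 2 significant figures: 1.5 mol.

1.5 mol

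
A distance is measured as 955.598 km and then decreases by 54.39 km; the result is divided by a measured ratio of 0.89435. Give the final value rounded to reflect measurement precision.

955.598 km − 54.39 km = 901.208 km; the difference is limited to 2 decimal places (5 s.f.).
Carrying full precision, 901.208 ÷ 0.89435 = 1007.66813887… km; 0.89435 has 5 s.f., so the result keeps min(5, 5) = 5 s.f.
Rounded to 5 significant figures: 1007.7 km.

1007.7 km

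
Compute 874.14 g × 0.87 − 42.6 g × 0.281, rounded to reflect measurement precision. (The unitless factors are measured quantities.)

874.14 × 0.87 = 760.5018 → 7.6 × 10^2 g (2 s.f., last digit at the 10^1 place).
42.6 × 0.281 = 11.9706 → 12.0 g (3 s.f., last digit at the 10^-1 place).
Difference: 748.5312 g; keep the coarser place, 10^1.
Result: 7.5 × 10^2 g.

7.5 × 10^2 g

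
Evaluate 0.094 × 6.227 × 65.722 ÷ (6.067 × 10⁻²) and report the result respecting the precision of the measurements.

0.094 × 6.227 × 65.722 ÷ (6.067 × 10⁻²) = 634.079183056…
Multiplication/division keeps the fewest significant figures: 0.094 → 2 s.f., 6.227 → 4 s.f., 65.722 → 5 s.f., 6.067 × 10⁻² → 4 s.f.; limit is 2.
Rounded to 2 significant figures: 6.3 × 10².

6.3 × 10²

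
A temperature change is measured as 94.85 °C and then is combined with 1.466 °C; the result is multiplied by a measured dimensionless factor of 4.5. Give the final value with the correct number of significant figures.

4.3 × 10^2 °C

94.85 °C + 1.466 °C = 96.316 °C; the sum is limited to 2 decimal places (4 s.f.).
Carrying full precision, 96.316 × 4.5 = 433.422 °C; 4.5 has 2 s.f., so the result keeps min(4, 2) = 2 s.f.
Rounded to 2 significant figures: 4.3 × 10^2 °C.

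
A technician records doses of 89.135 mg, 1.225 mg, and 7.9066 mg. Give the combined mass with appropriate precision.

98.267 mg

89.135 mg + 1.225 mg + 7.9066 mg = 98.2666 mg.
Addition/subtraction keeps the fewest decimal places: 89.135 → 3 decimal places, 1.225 → 3 decimal places, 7.9066 → 4 decimal places; limit is 3.
Rounded to 3 decimal places: 98.267 mg.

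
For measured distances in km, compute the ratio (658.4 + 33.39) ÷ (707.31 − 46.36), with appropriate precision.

658.4 + 33.39 = 691.79, limited to 1 d.p. → 4 s.f.; 707.31 − 46.36 = 660.95, limited to 2 d.p. → 5 s.f.
Carrying full precision, 691.79 ÷ 660.95 = 1.04666011045…; keep min(4, 5) = 4 s.f.
Rounded to 4 significant figures: 1.047.

1.047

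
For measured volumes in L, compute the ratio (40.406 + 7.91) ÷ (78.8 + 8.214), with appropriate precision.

0.555

40.406 + 7.91 = 48.316, limited to 2 d.p. → 4 s.f.; 78.8 + 8.214 = 87.014, limited to 1 d.p. → 3 s.f.
Carrying full precision, 48.316 ÷ 87.014 = 0.555266968534…; keep min(4, 3) = 3 s.f.
Rounded to 3 significant figures: 0.555.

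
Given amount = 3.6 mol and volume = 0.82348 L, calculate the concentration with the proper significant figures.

concentration = 3.6 mol ÷ 0.82348 L = 4.37169087288… mol/L.
3.6 has 2 significant figures; 0.82348 has 5.
Division/multiplication keeps the fewest: 2 significant figures.
Rounded: 4.4 mol/L.

4.4 mol/L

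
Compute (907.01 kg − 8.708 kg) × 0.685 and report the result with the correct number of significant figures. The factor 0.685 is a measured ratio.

6.15 × 10^2 kg

907.01 kg − 8.708 kg = 898.302 kg; the difference is limited to 2 decimal places (5 s.f.).
Carrying full precision, 898.302 × 0.685 = 615.33687 kg; 0.685 has 3 s.f., so the result keeps min(5, 3) = 3 s.f.
Rounded to 3 significant figures: 6.15 × 10^2 kg.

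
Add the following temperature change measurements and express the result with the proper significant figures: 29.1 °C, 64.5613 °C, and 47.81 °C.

1.415 × 10^2 °C

29.1 °C + 64.5613 °C + 47.81 °C = 141.4713 °C.
Addition/subtraction keeps the fewest decimal places: 29.1 → 1 decimal place, 64.5613 → 4 decimal places, 47.81 → 2 decimal places; limit is 1.
Rounded to 1 decimal place: 1.415 × 10^2 °C.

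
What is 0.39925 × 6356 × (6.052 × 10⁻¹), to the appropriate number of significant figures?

0.39925 × 6356 × (6.052 × 10⁻¹) = 1535.7754916
Multiplication/division keeps the fewest significant figures: 0.39925 → 5 s.f., 6356 → 4 s.f., 6.052 × 10⁻¹ → 4 s.f.; limit is 4.
Rounded to 4 significant figures: 1536.

1536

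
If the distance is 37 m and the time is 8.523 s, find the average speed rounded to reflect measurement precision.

average speed = 37 m ÷ 8.523 s = 4.34119441511… m/s.
37 has 2 significant figures; 8.523 has 4.
Division/multiplication keeps the fewest: 2 significant figures.
Rounded: 4.3 m/s.

4.3 m/s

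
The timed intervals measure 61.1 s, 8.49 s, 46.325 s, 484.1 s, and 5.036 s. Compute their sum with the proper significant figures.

605.1 s

61.1 s + 8.49 s + 46.325 s + 484.1 s + 5.036 s = 605.051 s.
Addition/subtraction keeps the fewest decimal places: 61.1 → 1 decimal place, 8.49 → 2 decimal places, 46.325 → 3 decimal places, 484.1 → 1 decimal place, 5.036 → 3 decimal places; limit is 1.
Rounded to 1 decimal place: 605.1 s.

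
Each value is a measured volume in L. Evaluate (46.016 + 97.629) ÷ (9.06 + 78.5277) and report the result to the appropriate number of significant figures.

46.016 + 97.629 = 143.645, limited to 3 d.p. → 6 s.f.; 9.06 + 78.5277 = 87.5877, limited to 2 d.p. → 4 s.f.
Carrying full precision, 143.645 ÷ 87.5877 = 1.64001338087…; keep min(6, 4) = 4 s.f.
Rounded to 4 significant figures: 1.640.

1.640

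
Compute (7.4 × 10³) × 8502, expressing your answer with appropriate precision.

6.3 × 10⁷

(7.4 × 10³) × 8502 = 62914800
Multiplication/division keeps the fewest significant figures: 7.4 × 10³ → 2 s.f., 8502 → 4 s.f.; limit is 2.
Rounded to 2 significant figures: 6.3 × 10⁷.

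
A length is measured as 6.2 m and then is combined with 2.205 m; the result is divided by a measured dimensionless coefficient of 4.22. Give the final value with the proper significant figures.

2.0 m

6.2 m + 2.205 m = 8.405 m; the sum is limited to 1 decimal place (2 s.f.).
Carrying full precision, 8.405 ÷ 4.22 = 1.99170616114… m; 4.22 has 3 s.f., so the result keeps min(2, 3) = 2 s.f.
Rounded to 2 significant figures: 2.0 m.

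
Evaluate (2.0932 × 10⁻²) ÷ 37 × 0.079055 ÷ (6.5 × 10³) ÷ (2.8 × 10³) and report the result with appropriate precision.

2.5 × 10⁻¹²

(2.0932 × 10⁻²) ÷ 37 × 0.079055 ÷ (6.5 × 10³) ÷ (2.8 × 10³) = 2.45734965845 × 10^-12…
Multiplication/division keeps the fewest significant figures: 2.0932 × 10⁻² → 5 s.f., 37 → 2 s.f., 0.079055 → 5 s.f., 6.5 × 10³ → 2 s.f., 2.8 × 10³ → 2 s.f.; limit is 2.
Rounded to 2 significant figures: 2.5 × 10⁻¹².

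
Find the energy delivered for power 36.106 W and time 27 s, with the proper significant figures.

9.7 × 10² J

energy delivered = 36.106 W × 27 s = 974.862 J.
36.106 has 5 significant figures; 27 has 2.
Division/multiplication keeps the fewest: 2 significant figures.
Rounded: 9.7 × 10² J.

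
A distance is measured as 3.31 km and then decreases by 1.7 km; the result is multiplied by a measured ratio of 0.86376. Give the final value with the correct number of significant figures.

3.31 km − 1.7 km = 1.61 km; the difference is limited to 1 decimal place (2 s.f.).
Carrying full precision, 1.61 × 0.86376 = 1.3906536 km; 0.86376 has 5 s.f., so the result keeps min(2, 5) = 2 s.f.
Rounded to 2 significant figures: 1.4 km.

1.4 km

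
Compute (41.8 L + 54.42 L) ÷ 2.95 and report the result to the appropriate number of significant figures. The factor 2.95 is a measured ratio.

41.8 L + 54.42 L = 96.22 L; the sum is limited to 1 decimal place (3 s.f.).
Carrying full precision, 96.22 ÷ 2.95 = 32.6169491525… L; 2.95 has 3 s.f., so the result keeps min(3, 3) = 3 s.f.
Rounded to 3 significant figures: 32.6 L.

32.6 L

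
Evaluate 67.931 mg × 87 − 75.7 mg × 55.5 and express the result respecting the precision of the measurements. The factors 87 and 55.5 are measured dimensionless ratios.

1.7 × 10^3 mg

67.931 × 87 = 5909.997 → 5.9 × 10^3 mg (2 s.f., last digit at the 10^2 place).
75.7 × 55.5 = 4201.35 → 4.20 × 10^3 mg (3 s.f., last digit at the 10^1 place).
Difference: 1708.647 mg; keep the coarser place, 10^2.
Result: 1.7 × 10^3 mg.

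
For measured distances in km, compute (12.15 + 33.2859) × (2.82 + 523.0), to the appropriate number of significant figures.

12.15 + 33.2859 = 45.4359, limited to 2 d.p. → 4 s.f.; 2.82 + 523.0 = 525.82, limited to 1 d.p. → 4 s.f.
Carrying full precision, 45.4359 × 525.82 = 23891.104938; keep min(4, 4) = 4 s.f.
Rounded to 4 significant figures: 2.389 × 10⁴ km².

2.389 × 10⁴ km²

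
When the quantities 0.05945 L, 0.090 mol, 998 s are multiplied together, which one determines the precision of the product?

0.05945 L → 4 s.f.; 0.090 mol → 2 s.f.; 998 s → 3 s.f.
The fewest is 2 significant figures, from 0.090 mol.

0.090 mol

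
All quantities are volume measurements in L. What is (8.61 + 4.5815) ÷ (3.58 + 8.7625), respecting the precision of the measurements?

1.069

8.61 + 4.5815 = 13.1915, limited to 2 d.p. → 4 s.f.; 3.58 + 8.7625 = 12.3425, limited to 2 d.p. → 4 s.f.
Carrying full precision, 13.1915 ÷ 12.3425 = 1.06878671258…; keep min(4, 4) = 4 s.f.
Rounded to 4 significant figures: 1.069.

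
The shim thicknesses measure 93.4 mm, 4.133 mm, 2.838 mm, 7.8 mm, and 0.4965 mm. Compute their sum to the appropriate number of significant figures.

108.7 mm

93.4 mm + 4.133 mm + 2.838 mm + 7.8 mm + 0.4965 mm = 108.6675 mm.
Addition/subtraction keeps the fewest decimal places: 93.4 → 1 decimal place, 4.133 → 3 decimal places, 2.838 → 3 decimal places, 7.8 → 1 decimal place, 0.4965 → 4 decimal places; limit is 1.
Rounded to 1 decimal place: 108.7 mm.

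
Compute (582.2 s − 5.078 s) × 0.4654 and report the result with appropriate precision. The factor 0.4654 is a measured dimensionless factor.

582.2 s − 5.078 s = 577.122 s; the difference is limited to 1 decimal place (4 s.f.).
Carrying full precision, 577.122 × 0.4654 = 268.5925788 s; 0.4654 has 4 s.f., so the result keeps min(4, 4) = 4 s.f.
Rounded to 4 significant figures: 268.6 s.

268.6 s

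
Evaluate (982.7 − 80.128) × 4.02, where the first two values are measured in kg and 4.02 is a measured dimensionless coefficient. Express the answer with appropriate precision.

982.7 kg − 80.128 kg = 902.572 kg; the difference is limited to 1 decimal place (4 s.f.).
Carrying full precision, 902.572 × 4.02 = 3628.33944 kg; 4.02 has 3 s.f., so the result keeps min(4, 3) = 3 s.f.
Rounded to 3 significant figures: 3.63 × 10^3 kg.

3.63 × 10^3 kg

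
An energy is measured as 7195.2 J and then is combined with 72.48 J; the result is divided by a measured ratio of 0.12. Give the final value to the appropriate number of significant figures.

7195.2 J + 72.48 J = 7267.68 J; the sum is limited to 1 decimal place (5 s.f.).
Carrying full precision, 7267.68 ÷ 0.12 = 60564 J; 0.12 has 2 s.f., so the result keeps min(5, 2) = 2 s.f.
Rounded to 2 significant figures: 6.1 × 10^4 J.

6.1 × 10^4 J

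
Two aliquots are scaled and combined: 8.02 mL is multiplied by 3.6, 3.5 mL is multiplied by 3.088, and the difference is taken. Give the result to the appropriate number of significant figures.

18 mL

8.02 × 3.6 = 28.872 → 29 mL (2 s.f., last digit at the 10^0 place).
3.5 × 3.088 = 10.808 → 11 mL (2 s.f., last digit at the 10^0 place).
Difference: 18.064 mL; keep the coarser place, 10^0.
Result: 18 mL.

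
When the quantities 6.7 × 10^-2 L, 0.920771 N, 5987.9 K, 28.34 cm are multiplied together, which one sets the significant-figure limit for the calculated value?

6.7 × 10^-2 L → 2 s.f.; 0.920771 N → 6 s.f.; 5987.9 K → 5 s.f.; 28.34 cm → 4 s.f.
The fewest is 2 significant figures, from 6.7 × 10^-2 L.

6.7 × 10^-2 L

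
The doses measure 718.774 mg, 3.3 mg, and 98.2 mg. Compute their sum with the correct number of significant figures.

820.3 mg

718.774 mg + 3.3 mg + 98.2 mg = 820.274 mg.
Addition/subtraction keeps the fewest decimal places: 718.774 → 3 decimal places, 3.3 → 1 decimal place, 98.2 → 1 decimal place; limit is 1.
Rounded to 1 decimal place: 820.3 mg.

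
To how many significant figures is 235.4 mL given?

235.4: every digit is nonzero and significant.

4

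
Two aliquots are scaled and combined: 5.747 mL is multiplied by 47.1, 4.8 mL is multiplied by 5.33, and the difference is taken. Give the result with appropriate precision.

245 mL

5.747 × 47.1 = 270.6837 → 271 mL (3 s.f., last digit at the 10^0 place).
4.8 × 5.33 = 25.584 → 26 mL (2 s.f., last digit at the 10^0 place).
Difference: 245.0997 mL; keep the coarser place, 10^0.
Result: 245 mL.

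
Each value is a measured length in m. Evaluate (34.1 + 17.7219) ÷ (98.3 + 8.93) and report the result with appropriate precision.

34.1 + 17.7219 = 51.8219, limited to 1 d.p. → 3 s.f.; 98.3 + 8.93 = 107.23, limited to 1 d.p. → 4 s.f.
Carrying full precision, 51.8219 ÷ 107.23 = 0.48327800056…; keep min(3, 4) = 3 s.f.
Rounded to 3 significant figures: 4.83 × 10^-1.

4.83 × 10^-1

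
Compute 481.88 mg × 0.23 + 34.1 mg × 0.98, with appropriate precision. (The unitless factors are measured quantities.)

481.88 × 0.23 = 110.8324 → 1.1 × 10² mg (2 s.f., last digit at the 10^1 place).
34.1 × 0.98 = 33.418 → 33 mg (2 s.f., last digit at the 10^0 place).
Sum: 144.2504 mg; keep the coarser place, 10^1.
Result: 1.4 × 10² mg.

1.4 × 10² mg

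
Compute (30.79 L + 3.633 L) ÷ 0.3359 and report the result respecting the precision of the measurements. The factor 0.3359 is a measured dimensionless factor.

30.79 L + 3.633 L = 34.423 L; the sum is limited to 2 decimal places (4 s.f.).
Carrying full precision, 34.423 ÷ 0.3359 = 102.479904734… L; 0.3359 has 4 s.f., so the result keeps min(4, 4) = 4 s.f.
Rounded to 4 significant figures: 102.5 L.

102.5 L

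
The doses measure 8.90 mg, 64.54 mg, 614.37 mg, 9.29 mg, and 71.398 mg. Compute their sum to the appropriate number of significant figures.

768.50 mg

8.90 mg + 64.54 mg + 614.37 mg + 9.29 mg + 71.398 mg = 768.498 mg.
Addition/subtraction keeps the fewest decimal places: 8.90 → 2 decimal places, 64.54 → 2 decimal places, 614.37 → 2 decimal places, 9.29 → 2 decimal places, 71.398 → 3 decimal places; limit is 2.
Rounded to 2 decimal places: 768.50 mg.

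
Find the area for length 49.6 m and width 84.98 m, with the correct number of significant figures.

4.22 × 10³ m²

area = 49.6 m × 84.98 m = 4215.008 m².
49.6 has 3 significant figures; 84.98 has 4.
Division/multiplication keeps the fewest: 3 significant figures.
Rounded: 4.22 × 10³ m².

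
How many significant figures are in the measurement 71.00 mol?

71.00: trailing zeros after a decimal point are significant.

4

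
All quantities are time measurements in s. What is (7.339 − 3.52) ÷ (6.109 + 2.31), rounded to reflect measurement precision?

0.454

7.339 − 3.52 = 3.819, limited to 2 d.p. → 3 s.f.; 6.109 + 2.31 = 8.419, limited to 2 d.p. → 3 s.f.
Carrying full precision, 3.819 ÷ 8.419 = 0.4536168191…; keep min(3, 3) = 3 s.f.
Rounded to 3 significant figures: 0.454.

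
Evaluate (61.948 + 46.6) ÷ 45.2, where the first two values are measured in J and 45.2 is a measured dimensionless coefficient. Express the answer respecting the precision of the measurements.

2.40 J

61.948 J + 46.6 J = 108.548 J; the sum is limited to 1 decimal place (4 s.f.).
Carrying full precision, 108.548 ÷ 45.2 = 2.40150442478… J; 45.2 has 3 s.f., so the result keeps min(4, 3) = 3 s.f.
Rounded to 3 significant figures: 2.40 J.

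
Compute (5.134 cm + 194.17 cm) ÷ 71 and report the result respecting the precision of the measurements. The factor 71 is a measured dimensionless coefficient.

5.134 cm + 194.17 cm = 199.304 cm; the sum is limited to 2 decimal places (5 s.f.).
Carrying full precision, 199.304 ÷ 71 = 2.80709859155… cm; 71 has 2 s.f., so the result keeps min(5, 2) = 2 s.f.
Rounded to 2 significant figures: 2.8 cm.

2.8 cm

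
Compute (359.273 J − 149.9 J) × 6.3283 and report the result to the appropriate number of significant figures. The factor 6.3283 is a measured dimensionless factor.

359.273 J − 149.9 J = 209.373 J; the difference is limited to 1 decimal place (4 s.f.).
Carrying full precision, 209.373 × 6.3283 = 1324.9751559 J; 6.3283 has 5 s.f., so the result keeps min(4, 5) = 4 s.f.
Rounded to 4 significant figures: 1325 J.

1325 J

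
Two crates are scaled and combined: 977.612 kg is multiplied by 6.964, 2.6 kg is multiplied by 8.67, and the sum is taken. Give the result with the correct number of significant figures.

6831 kg

977.612 × 6.964 = 6808.089968 → 6808 kg (4 s.f., last digit at the 10^0 place).
2.6 × 8.67 = 22.542 → 23 kg (2 s.f., last digit at the 10^0 place).
Sum: 6830.631968 kg; keep the coarser place, 10^0.
Result: 6831 kg.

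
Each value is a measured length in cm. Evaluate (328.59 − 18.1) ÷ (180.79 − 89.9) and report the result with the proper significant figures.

328.59 − 18.1 = 310.49, limited to 1 d.p. → 4 s.f.; 180.79 − 89.9 = 90.89, limited to 1 d.p. → 3 s.f.
Carrying full precision, 310.49 ÷ 90.89 = 3.41610738255…; keep min(4, 3) = 3 s.f.
Rounded to 3 significant figures: 3.42.

3.42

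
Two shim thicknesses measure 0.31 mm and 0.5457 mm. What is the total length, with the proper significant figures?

0.31 mm + 0.5457 mm = 0.8557 mm.
Addition/subtraction keeps the fewest decimal places: 0.31 → 2 decimal places, 0.5457 → 4 decimal places; limit is 2.
Rounded to 2 decimal places: 0.86 mm.

0.86 mm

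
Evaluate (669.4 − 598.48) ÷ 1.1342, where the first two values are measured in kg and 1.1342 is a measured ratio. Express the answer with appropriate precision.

669.4 kg − 598.48 kg = 70.92 kg; the difference is limited to 1 decimal place (3 s.f.).
Carrying full precision, 70.92 ÷ 1.1342 = 62.5286545583… kg; 1.1342 has 5 s.f., so the result keeps min(3, 5) = 3 s.f.
Rounded to 3 significant figures: 62.5 kg.

62.5 kg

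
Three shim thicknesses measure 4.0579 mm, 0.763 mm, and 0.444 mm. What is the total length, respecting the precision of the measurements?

4.0579 mm + 0.763 mm + 0.444 mm = 5.2649 mm.
Addition/subtraction keeps the fewest decimal places: 4.0579 → 4 decimal places, 0.763 → 3 decimal places, 0.444 → 3 decimal places; limit is 3.
Rounded to 3 decimal places: 5.265 mm.

5.265 mm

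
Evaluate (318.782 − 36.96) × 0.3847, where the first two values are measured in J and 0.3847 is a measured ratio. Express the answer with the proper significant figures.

318.782 J − 36.96 J = 281.822 J; the difference is limited to 2 decimal places (5 s.f.).
Carrying full precision, 281.822 × 0.3847 = 108.4169234 J; 0.3847 has 4 s.f., so the result keeps min(5, 4) = 4 s.f.
Rounded to 4 significant figures: 1.084 × 10^2 J.

1.084 × 10^2 J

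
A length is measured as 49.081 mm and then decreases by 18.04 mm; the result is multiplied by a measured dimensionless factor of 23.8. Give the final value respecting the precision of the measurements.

49.081 mm − 18.04 mm = 31.041 mm; the difference is limited to 2 decimal places (4 s.f.).
Carrying full precision, 31.041 × 23.8 = 738.7758 mm; 23.8 has 3 s.f., so the result keeps min(4, 3) = 3 s.f.
Rounded to 3 significant figures: 739 mm.

739 mm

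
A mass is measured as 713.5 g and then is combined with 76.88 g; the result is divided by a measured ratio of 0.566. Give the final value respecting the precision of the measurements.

713.5 g + 76.88 g = 790.38 g; the sum is limited to 1 decimal place (4 s.f.).
Carrying full precision, 790.38 ÷ 0.566 = 1396.43109541… g; 0.566 has 3 s.f., so the result keeps min(4, 3) = 3 s.f.
Rounded to 3 significant figures: 1.40 × 10³ g.

1.40 × 10³ g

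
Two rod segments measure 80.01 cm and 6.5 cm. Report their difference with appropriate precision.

73.5 cm

80.01 cm − 6.5 cm = 73.51 cm.
Addition/subtraction keeps the fewest decimal places: 80.01 → 2 decimal places, 6.5 → 1 decimal place; limit is 1.
Rounded to 1 decimal place: 73.5 cm.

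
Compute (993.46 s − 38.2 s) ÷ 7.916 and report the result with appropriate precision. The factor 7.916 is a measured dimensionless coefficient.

120.7 s

993.46 s − 38.2 s = 955.26 s; the difference is limited to 1 decimal place (4 s.f.).
Carrying full precision, 955.26 ÷ 7.916 = 120.674583123… s; 7.916 has 4 s.f., so the result keeps min(4, 4) = 4 s.f.
Rounded to 4 significant figures: 120.7 s.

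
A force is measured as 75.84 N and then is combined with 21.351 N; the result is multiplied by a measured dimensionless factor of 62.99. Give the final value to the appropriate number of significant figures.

6122 N

75.84 N + 21.351 N = 97.191 N; the sum is limited to 2 decimal places (4 s.f.).
Carrying full precision, 97.191 × 62.99 = 6122.06109 N; 62.99 has 4 s.f., so the result keeps min(4, 4) = 4 s.f.
Rounded to 4 significant figures: 6122 N.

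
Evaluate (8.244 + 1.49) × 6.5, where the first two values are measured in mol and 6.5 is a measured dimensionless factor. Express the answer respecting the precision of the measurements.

63 mol

8.244 mol + 1.49 mol = 9.734 mol; the sum is limited to 2 decimal places (3 s.f.).
Carrying full precision, 9.734 × 6.5 = 63.271 mol; 6.5 has 2 s.f., so the result keeps min(3, 2) = 2 s.f.
Rounded to 2 significant figures: 63 mol.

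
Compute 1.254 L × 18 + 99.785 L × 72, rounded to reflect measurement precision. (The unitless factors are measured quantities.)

1.254 × 18 = 22.572 → 23 L (2 s.f., last digit at the 10^0 place).
99.785 × 72 = 7184.52 → 7.2 × 10³ L (2 s.f., last digit at the 10^2 place).
Sum: 7207.092 L; keep the coarser place, 10^2.
Result: 7.2 × 10³ L.

7.2 × 10³ L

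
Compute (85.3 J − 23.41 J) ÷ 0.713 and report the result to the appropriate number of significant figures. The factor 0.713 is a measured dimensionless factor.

86.8 J

85.3 J − 23.41 J = 61.89 J; the difference is limited to 1 decimal place (3 s.f.).
Carrying full precision, 61.89 ÷ 0.713 = 86.8022440393… J; 0.713 has 3 s.f., so the result keeps min(3, 3) = 3 s.f.
Rounded to 3 significant figures: 86.8 J.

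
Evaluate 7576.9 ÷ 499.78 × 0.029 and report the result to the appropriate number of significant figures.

7576.9 ÷ 499.78 × 0.029 = 0.439653647605…
Multiplication/division keeps the fewest significant figures: 7576.9 → 5 s.f., 499.78 → 5 s.f., 0.029 → 2 s.f.; limit is 2.
Rounded to 2 significant figures: 4.4 × 10^-1.

4.4 × 10^-1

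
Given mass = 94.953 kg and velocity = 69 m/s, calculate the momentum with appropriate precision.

momentum = 94.953 kg × 69 m/s = 6551.757 kg·m/s.
94.953 has 5 significant figures; 69 has 2.
Division/multiplication keeps the fewest: 2 significant figures.
Rounded: 6.6 × 10^3 kg·m/s.

6.6 × 10^3 kg·m/s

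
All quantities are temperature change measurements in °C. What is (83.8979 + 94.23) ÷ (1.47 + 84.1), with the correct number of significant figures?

83.8979 + 94.23 = 178.1279, limited to 2 d.p. → 5 s.f.; 1.47 + 84.1 = 85.57, limited to 1 d.p. → 3 s.f.
Carrying full precision, 178.1279 ÷ 85.57 = 2.08166296599…; keep min(5, 3) = 3 s.f.
Rounded to 3 significant figures: 2.08.

2.08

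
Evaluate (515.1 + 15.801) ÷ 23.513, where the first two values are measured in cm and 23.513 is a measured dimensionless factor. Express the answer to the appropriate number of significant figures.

515.1 cm + 15.801 cm = 530.901 cm; the sum is limited to 1 decimal place (4 s.f.).
Carrying full precision, 530.901 ÷ 23.513 = 22.5790413814… cm; 23.513 has 5 s.f., so the result keeps min(4, 5) = 4 s.f.
Rounded to 4 significant figures: 22.58 cm.

22.58 cm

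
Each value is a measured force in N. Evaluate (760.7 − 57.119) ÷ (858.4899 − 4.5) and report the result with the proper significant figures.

0.8239

760.7 − 57.119 = 703.581, limited to 1 d.p. → 4 s.f.; 858.4899 − 4.5 = 853.9899, limited to 1 d.p. → 4 s.f.
Carrying full precision, 703.581 ÷ 853.9899 = 0.8238750833…; keep min(4, 4) = 4 s.f.
Rounded to 4 significant figures: 0.8239.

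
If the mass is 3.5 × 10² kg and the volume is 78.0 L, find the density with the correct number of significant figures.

density = 3.5 × 10² kg ÷ 78.0 L = 4.48717948718… kg/L.
3.5 × 10² has 2 significant figures; 78.0 has 3.
Division/multiplication keeps the fewest: 2 significant figures.
Rounded: 4.5 kg/L.

4.5 kg/L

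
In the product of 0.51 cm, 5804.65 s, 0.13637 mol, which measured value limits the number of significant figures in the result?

0.51 cm

0.51 cm → 2 s.f.; 5804.65 s → 6 s.f.; 0.13637 mol → 5 s.f.
The fewest is 2 significant figures, from 0.51 cm.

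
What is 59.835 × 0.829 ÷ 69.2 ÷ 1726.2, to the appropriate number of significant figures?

59.835 × 0.829 ÷ 69.2 ÷ 1726.2 = 0.000415252847479…
Multiplication/division keeps the fewest significant figures: 59.835 → 5 s.f., 0.829 → 3 s.f., 69.2 → 3 s.f., 1726.2 → 5 s.f.; limit is 3.
Rounded to 3 significant figures: 4.15 × 10⁻⁴.

4.15 × 10⁻⁴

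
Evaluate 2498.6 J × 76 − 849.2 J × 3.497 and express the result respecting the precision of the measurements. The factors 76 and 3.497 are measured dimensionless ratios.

2498.6 × 76 = 189893.6 → 1.9 × 10⁵ J (2 s.f., last digit at the 10^4 place).
849.2 × 3.497 = 2969.6524 → 2.970 × 10³ J (4 s.f., last digit at the 10^0 place).
Difference: 186923.9476 J; keep the coarser place, 10^4.
Result: 1.9 × 10⁵ J.

1.9 × 10⁵ J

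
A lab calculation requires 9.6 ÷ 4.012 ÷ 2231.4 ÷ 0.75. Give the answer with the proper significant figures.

9.6 ÷ 4.012 ÷ 2231.4 ÷ 0.75 = 0.00142978789722…
Multiplication/division keeps the fewest significant figures: 9.6 → 2 s.f., 4.012 → 4 s.f., 2231.4 → 5 s.f., 0.75 → 2 s.f.; limit is 2.
Rounded to 2 significant figures: 0.0014.

0.0014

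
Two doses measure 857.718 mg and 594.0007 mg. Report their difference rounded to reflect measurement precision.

857.718 mg − 594.0007 mg = 263.7173 mg.
Addition/subtraction keeps the fewest decimal places: 857.718 → 3 decimal places, 594.0007 → 4 decimal places; limit is 3.
Rounded to 3 decimal places: 263.717 mg.

263.717 mg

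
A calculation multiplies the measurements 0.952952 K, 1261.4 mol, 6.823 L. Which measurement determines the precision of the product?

6.823 L

0.952952 K → 6 s.f.; 1261.4 mol → 5 s.f.; 6.823 L → 4 s.f.
The fewest is 4 significant figures, from 6.823 L.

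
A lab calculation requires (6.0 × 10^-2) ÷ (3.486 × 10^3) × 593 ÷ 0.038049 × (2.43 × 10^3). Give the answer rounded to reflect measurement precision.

6.5 × 10^2

(6.0 × 10^-2) ÷ (3.486 × 10^3) × 593 ÷ 0.038049 × (2.43 × 10^3) = 651.840870652…
Multiplication/division keeps the fewest significant figures: 6.0 × 10^-2 → 2 s.f., 3.486 × 10^3 → 4 s.f., 593 → 3 s.f., 0.038049 → 5 s.f., 2.43 × 10^3 → 3 s.f.; limit is 2.
Rounded to 2 significant figures: 6.5 × 10^2.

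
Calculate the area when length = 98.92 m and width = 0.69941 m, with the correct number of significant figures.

area = 98.92 m × 0.69941 m = 69.1856372 m².
98.92 has 4 significant figures; 0.69941 has 5.
Division/multiplication keeps the fewest: 4 significant figures.
Rounded: 69.19 m².

69.19 m²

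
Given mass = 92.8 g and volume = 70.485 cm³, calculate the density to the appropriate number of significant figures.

1.32 g/cm³

density = 92.8 g ÷ 70.485 cm³ = 1.31659218273… g/cm³.
92.8 has 3 significant figures; 70.485 has 5.
Division/multiplication keeps the fewest: 3 significant figures.
Rounded: 1.32 g/cm³.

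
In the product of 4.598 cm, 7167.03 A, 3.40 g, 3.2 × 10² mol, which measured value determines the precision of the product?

4.598 cm → 4 s.f.; 7167.03 A → 6 s.f.; 3.40 g → 3 s.f.; 3.2 × 10² mol → 2 s.f.
The fewest is 2 significant figures, from 3.2 × 10² mol.

3.2 × 10² mol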